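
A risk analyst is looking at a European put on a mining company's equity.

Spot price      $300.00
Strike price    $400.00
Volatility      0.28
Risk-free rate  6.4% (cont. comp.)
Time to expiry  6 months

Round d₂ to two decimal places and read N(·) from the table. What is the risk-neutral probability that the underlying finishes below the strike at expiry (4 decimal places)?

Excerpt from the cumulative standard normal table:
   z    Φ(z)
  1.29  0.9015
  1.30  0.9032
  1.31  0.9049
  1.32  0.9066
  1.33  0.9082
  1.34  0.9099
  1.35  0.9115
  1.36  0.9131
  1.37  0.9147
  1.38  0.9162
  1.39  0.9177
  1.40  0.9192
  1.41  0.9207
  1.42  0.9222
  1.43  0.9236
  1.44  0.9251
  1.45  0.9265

σ√T = 0.28 × 0.7071 = 0.1980
d₁ = [ln(300/400) + (0.064 + 0.28²/2)·0.5] / 0.1980 = [-0.2877 + 0.0516] / 0.1980 = -1.1924 ⇒ -1.19
d₂ = d₁ − σ√T = -1.1924 − 0.1980 = -1.3904 ⇒ -1.39
Pr(exercise) under Q = N(−d₂) = N(1.39) = 0.9177

0.9177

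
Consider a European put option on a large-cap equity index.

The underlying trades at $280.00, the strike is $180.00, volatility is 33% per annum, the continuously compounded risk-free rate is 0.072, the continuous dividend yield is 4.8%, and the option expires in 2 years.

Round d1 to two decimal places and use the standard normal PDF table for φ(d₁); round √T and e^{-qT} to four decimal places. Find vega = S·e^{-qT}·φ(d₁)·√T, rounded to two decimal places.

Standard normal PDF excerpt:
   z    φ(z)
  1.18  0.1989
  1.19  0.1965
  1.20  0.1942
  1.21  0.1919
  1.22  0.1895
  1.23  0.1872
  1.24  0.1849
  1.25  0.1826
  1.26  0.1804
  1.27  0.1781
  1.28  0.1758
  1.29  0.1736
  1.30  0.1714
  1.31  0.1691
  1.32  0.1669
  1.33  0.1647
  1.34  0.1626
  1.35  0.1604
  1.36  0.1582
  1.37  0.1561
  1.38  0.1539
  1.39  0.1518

63.24

σ√T = 0.33 × 1.4142 = 0.4667
d₁ = [ln(280/180) + (0.072 − 0.048 + 0.33²/2)·2] / 0.4667 = [0.4418 + 0.1569] / 0.4667 = 1.2829 ⇒ 1.28
√T = √2 = 1.4142
φ(d₁) = φ(1.28) = 0.1758
exp(−qT) = exp(−0.048·2) = 0.9085
vega = S·exp(−qT)·φ(d₁)·√T = 280·0.9085·0.1758·1.4142 = 63.2430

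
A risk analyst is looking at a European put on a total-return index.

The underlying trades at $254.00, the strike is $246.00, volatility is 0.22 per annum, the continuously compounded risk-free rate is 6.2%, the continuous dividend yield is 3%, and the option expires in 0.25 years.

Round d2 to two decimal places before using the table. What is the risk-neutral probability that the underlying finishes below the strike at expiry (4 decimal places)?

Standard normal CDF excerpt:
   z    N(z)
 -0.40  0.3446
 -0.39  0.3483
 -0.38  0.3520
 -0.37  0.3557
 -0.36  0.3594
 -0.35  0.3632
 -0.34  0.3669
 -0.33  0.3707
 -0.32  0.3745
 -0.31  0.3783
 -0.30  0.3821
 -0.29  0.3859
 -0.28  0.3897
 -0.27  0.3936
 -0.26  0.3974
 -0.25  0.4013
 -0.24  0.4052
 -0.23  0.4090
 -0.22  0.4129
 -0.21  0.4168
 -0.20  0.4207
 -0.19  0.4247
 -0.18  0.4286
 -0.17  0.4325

T = 0.25;  σ√T = 0.1100
d₁ = [ln(254/246) + (0.062 − 0.03 + 0.22²/2)·0.25] / 0.1100 = [0.0320 + 0.0140] / 0.1100 = 0.4187 which rounds to 0.42
d₂ = d₁ − σ√T = 0.4187 − 0.1100 = 0.3087 which rounds to 0.31
Pr(exercise) under Q = N(−d₂) = N(-0.31) = 0.3783

0.3783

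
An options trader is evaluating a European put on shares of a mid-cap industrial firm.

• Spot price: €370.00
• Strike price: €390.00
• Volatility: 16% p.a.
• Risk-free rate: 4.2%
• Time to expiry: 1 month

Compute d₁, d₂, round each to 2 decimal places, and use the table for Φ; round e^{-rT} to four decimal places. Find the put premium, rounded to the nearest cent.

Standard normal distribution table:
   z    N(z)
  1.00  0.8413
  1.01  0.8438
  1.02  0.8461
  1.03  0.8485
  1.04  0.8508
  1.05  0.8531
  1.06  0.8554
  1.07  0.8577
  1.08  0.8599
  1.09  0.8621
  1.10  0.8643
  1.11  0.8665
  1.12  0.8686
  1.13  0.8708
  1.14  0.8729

€20.25

σ√T = 0.16·√0.08333 = 0.0462
d₁ = [ln(370/390) + (0.042 + ½·0.16²)·0.08333] / (σ√T) = (-0.0526 + 0.0046) / 0.0462 = -1.0409 → -1.04
d₂ = -1.0409 − 0.0462 = -1.0871 → -1.09
e^(−rT) = e^(−0.042·0.08333) = 0.9965
P = 390·0.9965·N(1.09) − 370·N(1.04) = 390·0.9965·0.8621 − 370·0.8508 = 335.0422 − 314.7960 = 20.2462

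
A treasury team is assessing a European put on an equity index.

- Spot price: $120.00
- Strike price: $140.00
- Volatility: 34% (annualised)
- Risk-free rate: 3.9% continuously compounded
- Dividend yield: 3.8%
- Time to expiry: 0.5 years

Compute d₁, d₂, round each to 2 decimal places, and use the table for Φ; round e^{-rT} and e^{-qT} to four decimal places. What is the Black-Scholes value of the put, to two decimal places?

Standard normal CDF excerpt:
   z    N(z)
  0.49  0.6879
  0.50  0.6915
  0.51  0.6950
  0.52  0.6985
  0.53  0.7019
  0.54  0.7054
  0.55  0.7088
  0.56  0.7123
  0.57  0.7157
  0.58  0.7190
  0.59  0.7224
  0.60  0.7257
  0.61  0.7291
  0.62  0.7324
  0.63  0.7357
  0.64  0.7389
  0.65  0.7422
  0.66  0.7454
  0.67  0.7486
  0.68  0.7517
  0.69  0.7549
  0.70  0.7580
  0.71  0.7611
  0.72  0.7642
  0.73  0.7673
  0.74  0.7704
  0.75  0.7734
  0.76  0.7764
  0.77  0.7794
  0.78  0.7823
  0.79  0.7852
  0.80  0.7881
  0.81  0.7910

$24.35

σ√T = 0.34 × 0.7071 = 0.2404
ln(S/K) + (r − q + σ²/2)T = ln(120/140) + (0.039 − 0.038 + 0.34²/2)·0.5 = -0.1542 + 0.0294 = -0.1248
d₁ = -0.1248 / 0.2404 = -0.5189 ≈ -0.52
d₂ = d₁ − σ√T = -0.5189 − 0.2404 = -0.7593 ≈ -0.76
e^(−qT) = e^(−0.038·0.5) = 0.9812;  e^(−rT) = e^(−0.039·0.5) = 0.9807
P = 140·0.9807·N(0.76) − 120·0.9812·N(0.52) = 140·0.9807·0.7764 − 120·0.9812·0.6985 = 106.5982 − 82.2442 = 24.3540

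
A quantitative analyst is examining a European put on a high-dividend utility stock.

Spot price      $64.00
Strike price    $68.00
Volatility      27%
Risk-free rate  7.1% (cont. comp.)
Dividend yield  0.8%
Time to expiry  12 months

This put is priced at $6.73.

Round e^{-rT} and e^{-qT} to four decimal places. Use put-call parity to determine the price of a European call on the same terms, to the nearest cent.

exp(−qT) = exp(−0.008·1) = 0.9920;  exp(−rT) = exp(−0.071·1) = 0.9315
Put-call parity: C − P = S·e^(−qT) − K·e^(−rT) = 64·0.9920 − 68·0.9315 = 63.4880 − 63.3420 = 0.1460
C = P + (C − P) = 6.73 + (0.1460) = 6.8760

$6.88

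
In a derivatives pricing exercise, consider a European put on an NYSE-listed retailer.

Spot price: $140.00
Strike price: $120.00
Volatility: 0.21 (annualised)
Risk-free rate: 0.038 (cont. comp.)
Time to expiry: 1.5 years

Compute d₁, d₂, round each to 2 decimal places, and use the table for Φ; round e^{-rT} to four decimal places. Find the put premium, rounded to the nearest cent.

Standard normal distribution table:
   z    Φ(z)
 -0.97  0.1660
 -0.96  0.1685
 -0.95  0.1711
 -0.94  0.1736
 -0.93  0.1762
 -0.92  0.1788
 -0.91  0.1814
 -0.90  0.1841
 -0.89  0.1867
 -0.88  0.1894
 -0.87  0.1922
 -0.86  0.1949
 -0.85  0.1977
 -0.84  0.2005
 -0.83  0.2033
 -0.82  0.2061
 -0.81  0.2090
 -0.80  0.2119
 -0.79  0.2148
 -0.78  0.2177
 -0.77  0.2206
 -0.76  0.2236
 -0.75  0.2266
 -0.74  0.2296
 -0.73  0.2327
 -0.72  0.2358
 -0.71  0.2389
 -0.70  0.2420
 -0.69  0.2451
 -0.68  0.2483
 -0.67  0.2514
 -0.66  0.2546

T = 1.5;  σ√T = 0.2572
d₁ = [ln(140/120) + (0.038 + 0.21²/2)·1.5] / 0.2572 = [0.1542 + 0.0901] / 0.2572 = 0.9496 → 0.95
d₂ = d₁ − σ√T = 0.9496 − 0.2572 = 0.6924 → 0.69
e^(−rT) = e^(−0.038·1.5) = 0.9446
P = 120·0.9446·N(-0.69) − 140·N(-0.95) = 120·0.9446·0.2451 − 140·0.1711 = 27.7826 − 23.9540 = 3.8286

$3.83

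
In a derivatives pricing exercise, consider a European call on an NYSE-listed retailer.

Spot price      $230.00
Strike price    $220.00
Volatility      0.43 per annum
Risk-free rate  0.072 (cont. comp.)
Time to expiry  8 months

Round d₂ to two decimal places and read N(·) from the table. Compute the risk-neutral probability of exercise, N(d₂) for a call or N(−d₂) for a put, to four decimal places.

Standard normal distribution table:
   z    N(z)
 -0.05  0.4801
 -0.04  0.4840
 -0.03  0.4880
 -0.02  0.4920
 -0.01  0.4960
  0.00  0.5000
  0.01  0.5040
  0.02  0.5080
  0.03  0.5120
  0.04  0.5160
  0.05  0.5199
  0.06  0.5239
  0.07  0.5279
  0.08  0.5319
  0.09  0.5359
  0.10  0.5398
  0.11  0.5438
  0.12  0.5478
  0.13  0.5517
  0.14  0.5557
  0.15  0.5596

0.5359

σ√T = 0.43 × 0.8165 = 0.3511
ln(S/K) + (r + σ²/2)T = ln(230/220) + (0.072 + 0.43²/2)·0.6667 = 0.0445 + 0.1096 = 0.1541
d₁ = 0.1541 / 0.3511 = 0.4389 → 0.44
d₂ = d₁ − σ√T = 0.4389 − 0.3511 = 0.0878 → 0.09
Risk-neutral Pr[S_T > K] = N(d₂) = N(0.09) = 0.5359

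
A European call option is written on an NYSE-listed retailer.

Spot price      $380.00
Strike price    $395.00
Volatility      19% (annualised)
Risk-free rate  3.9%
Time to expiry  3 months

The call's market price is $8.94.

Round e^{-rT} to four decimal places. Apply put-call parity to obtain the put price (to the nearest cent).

exp(−rT) = exp(−0.039·0.25) = 0.9903
Put-call parity: C − P = S − K·e^(−rT) = 380 − 395·0.9903 = 380 − 391.1685 = -11.1685
P = C − (C − P) = 8.94 − (-11.1685) = 20.1085

$20.11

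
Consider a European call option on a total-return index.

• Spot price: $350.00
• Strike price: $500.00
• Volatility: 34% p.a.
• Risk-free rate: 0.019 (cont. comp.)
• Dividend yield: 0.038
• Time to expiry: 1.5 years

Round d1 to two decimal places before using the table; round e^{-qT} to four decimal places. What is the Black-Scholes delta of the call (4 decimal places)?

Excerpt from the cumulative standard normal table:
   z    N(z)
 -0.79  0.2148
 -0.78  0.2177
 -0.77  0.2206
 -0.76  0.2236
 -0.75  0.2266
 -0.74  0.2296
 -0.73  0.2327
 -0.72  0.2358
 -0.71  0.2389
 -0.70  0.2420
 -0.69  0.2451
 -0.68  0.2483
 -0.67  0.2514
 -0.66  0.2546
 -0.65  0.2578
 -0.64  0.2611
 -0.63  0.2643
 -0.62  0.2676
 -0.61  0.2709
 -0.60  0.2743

0.2227

σ√T = 0.34·√1.5 = 0.4164
d₁ = [ln(350/500) + (0.019 − 0.038 + 0.34²/2)·1.5] / 0.4164 = [-0.3567 + 0.0582] / 0.4164 = -0.7168 which rounds to -0.72
N(d₁) = N(-0.72) = 0.2358
Δ_call = e^(−qT)·N(d₁) = 0.9446·0.2358 = 0.2227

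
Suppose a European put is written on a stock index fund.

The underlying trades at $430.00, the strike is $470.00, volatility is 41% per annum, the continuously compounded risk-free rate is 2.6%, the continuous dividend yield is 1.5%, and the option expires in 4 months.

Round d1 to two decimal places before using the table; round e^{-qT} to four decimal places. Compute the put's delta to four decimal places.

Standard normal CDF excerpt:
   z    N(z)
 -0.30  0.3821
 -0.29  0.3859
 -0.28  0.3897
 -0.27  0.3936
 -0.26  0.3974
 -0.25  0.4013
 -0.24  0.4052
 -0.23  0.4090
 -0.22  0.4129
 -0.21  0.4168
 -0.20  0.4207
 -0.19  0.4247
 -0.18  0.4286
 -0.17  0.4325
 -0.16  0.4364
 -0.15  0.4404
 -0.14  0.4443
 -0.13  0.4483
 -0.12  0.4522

σ√T = 0.41 × 0.5774 = 0.2367
d₁ = [ln(430/470) + (0.026 − 0.015 + 0.41²/2)·0.3333] / 0.2367 = [-0.0889 + 0.0317] / 0.2367 = -0.2419 → -0.24
N(d₁) = N(-0.24) = 0.4052
Δ_put = e^(−qT)·(N(d₁) − 1) = 0.9950·(0.4052 − 1) = -0.5918

-0.5918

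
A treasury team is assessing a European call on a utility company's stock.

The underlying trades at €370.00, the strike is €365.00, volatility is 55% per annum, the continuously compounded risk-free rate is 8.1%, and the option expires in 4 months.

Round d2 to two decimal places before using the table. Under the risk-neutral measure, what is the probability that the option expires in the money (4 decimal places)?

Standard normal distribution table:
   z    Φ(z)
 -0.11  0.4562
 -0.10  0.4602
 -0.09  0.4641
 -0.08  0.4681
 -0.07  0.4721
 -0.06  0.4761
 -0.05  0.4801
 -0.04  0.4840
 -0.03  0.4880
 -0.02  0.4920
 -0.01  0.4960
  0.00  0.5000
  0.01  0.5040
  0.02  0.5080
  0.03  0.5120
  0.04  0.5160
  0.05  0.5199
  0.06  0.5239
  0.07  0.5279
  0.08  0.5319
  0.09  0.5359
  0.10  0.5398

T = 0.3333;  σ√T = 0.3175
d₁ = [ln(370/365) + (0.081 + 0.55²/2)·0.3333] / 0.3175 = [0.0136 + 0.0774] / 0.3175 = 0.2866 ⇒ 0.29
d₂ = d₁ − σ√T = 0.2866 − 0.3175 = -0.0309 ⇒ -0.03
Risk-neutral Pr[S_T > K] = N(d₂) = N(-0.03) = 0.4880

0.4880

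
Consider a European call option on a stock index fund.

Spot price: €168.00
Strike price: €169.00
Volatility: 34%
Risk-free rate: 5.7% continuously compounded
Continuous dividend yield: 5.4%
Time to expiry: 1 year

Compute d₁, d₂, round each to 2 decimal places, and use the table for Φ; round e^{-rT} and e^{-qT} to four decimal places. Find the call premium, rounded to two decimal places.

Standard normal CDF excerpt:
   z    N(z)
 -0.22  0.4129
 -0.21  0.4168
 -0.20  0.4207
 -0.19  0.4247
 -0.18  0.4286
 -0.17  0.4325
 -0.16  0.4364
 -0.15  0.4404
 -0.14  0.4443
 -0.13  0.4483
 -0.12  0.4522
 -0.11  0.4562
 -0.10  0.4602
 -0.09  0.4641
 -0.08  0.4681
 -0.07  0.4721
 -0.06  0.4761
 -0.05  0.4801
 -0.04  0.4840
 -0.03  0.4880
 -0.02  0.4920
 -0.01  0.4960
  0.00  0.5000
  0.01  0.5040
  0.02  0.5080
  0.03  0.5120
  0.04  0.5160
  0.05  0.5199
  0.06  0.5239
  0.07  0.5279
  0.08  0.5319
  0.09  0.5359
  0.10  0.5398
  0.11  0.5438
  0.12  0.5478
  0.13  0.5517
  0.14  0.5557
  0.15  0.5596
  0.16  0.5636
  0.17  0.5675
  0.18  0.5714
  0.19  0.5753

σ√T = 0.34·√1 = 0.3400
ln(S/K) + (r − q + σ²/2)T = ln(168/169) + (0.057 − 0.054 + 0.34²/2)·1 = -0.0059 + 0.0608 = 0.0549
d₁ = 0.0549 / 0.3400 = 0.1614 → 0.16
d₂ = d₁ − σ√T = 0.1614 − 0.3400 = -0.1786 → -0.18
exp(−qT) = exp(−0.054·1) = 0.9474;  exp(−rT) = exp(−0.057·1) = 0.9446
N(d₁) = N(0.16) = 0.5636;  N(d₂) = N(-0.18) = 0.4286
C = 168·0.9474·0.5636 − 169·0.9446·0.4286 = 89.7044 − 68.4206 = 21.2838

€21.28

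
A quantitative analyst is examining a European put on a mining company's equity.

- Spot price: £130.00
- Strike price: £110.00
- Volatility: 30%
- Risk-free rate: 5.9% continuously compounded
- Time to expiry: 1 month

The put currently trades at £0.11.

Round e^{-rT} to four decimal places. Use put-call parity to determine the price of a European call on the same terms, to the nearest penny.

e^(−rT) = e^(−0.059·0.08333) = 0.9951
Put-call parity: C − P = S − K·e^(−rT) = 130 − 110·0.9951 = 130 − 109.4610 = 20.5390
C = P + (C − P) = 0.11 + (20.5390) = 20.6490

£20.65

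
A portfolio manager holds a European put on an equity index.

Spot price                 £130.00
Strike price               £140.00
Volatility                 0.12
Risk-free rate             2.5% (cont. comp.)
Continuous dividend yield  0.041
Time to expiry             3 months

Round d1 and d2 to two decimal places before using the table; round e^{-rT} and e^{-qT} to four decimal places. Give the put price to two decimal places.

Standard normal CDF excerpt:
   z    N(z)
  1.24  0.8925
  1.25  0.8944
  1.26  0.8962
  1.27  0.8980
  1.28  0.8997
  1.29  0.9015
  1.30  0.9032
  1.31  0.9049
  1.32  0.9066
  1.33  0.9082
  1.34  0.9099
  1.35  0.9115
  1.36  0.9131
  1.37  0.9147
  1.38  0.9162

£10.81

T = 0.25;  σ√T = 0.0600
d₁ = [ln(130/140) + (0.025 − 0.041 + 0.12²/2)·0.25] / 0.0600 = [-0.0741 − 0.0022] / 0.0600 = -1.2718 ⇒ -1.27
d₂ = d₁ − σ√T = -1.2718 − 0.0600 = -1.3318 ⇒ -1.33
e^(−qT) = e^(−0.041·0.25) = 0.9898;  e^(−rT) = e^(−0.025·0.25) = 0.9938
N(−d₂) = N(1.33) = 0.9082;  N(−d₁) = N(1.27) = 0.8980
P = 140·0.9938·0.9082 − 130·0.9898·0.8980 = 126.3597 − 115.5493 = 10.8104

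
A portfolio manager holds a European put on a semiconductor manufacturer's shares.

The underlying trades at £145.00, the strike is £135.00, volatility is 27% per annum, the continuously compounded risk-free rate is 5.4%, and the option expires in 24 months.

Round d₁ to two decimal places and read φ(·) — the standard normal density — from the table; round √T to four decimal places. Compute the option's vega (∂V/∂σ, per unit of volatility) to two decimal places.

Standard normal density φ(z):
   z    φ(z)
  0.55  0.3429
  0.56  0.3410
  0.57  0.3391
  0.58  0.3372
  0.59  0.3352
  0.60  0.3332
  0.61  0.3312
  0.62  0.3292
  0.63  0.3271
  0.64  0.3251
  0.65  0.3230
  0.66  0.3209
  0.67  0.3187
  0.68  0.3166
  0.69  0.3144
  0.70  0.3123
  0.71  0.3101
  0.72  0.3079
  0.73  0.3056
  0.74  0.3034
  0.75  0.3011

65.80

σ√T = 0.27 × 1.4142 = 0.3818
ln(S/K) + (r + σ²/2)T = ln(145/135) + (0.054 + 0.27²/2)·2 = 0.0715 + 0.1809 = 0.2524
d₁ = 0.2524 / 0.3818 = 0.6609 ⇒ 0.66
√T = √2 = 1.4142
φ(d₁) = φ(0.66) = 0.3209
vega = S·φ(d₁)·√T = 145·0.3209·1.4142 = 65.8034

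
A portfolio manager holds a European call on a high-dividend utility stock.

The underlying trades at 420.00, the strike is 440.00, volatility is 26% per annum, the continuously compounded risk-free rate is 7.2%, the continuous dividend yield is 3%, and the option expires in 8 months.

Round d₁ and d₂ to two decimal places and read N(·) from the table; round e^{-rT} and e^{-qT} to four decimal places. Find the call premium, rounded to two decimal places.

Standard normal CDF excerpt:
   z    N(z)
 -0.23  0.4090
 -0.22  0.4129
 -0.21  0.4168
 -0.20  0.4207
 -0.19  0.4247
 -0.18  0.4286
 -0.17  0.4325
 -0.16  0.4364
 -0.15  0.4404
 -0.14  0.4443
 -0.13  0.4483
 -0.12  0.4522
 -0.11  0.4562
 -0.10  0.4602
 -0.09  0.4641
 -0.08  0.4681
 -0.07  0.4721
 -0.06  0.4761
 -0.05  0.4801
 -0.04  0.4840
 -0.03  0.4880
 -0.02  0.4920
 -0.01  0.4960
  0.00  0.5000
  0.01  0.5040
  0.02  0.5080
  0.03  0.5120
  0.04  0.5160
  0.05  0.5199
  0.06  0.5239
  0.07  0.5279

σ√T = 0.26·√0.6667 = 0.2123
d₁ = [ln(420/440) + (0.072 − 0.03 + ½·0.26²)·0.6667] / (σ√T) = (-0.0465 + 0.0505) / 0.2123 = 0.0189 which rounds to 0.02
d₂ = 0.0189 − 0.2123 = -0.1934 which rounds to -0.19
exp(−qT) = exp(−0.03·0.6667) = 0.9802;  exp(−rT) = exp(−0.072·0.6667) = 0.9531
C = 420·0.9802·N(0.02) − 440·0.9531·N(-0.19) = 420·0.9802·0.5080 − 440·0.9531·0.4247 = 209.1355 − 178.1039 = 31.0316

31.03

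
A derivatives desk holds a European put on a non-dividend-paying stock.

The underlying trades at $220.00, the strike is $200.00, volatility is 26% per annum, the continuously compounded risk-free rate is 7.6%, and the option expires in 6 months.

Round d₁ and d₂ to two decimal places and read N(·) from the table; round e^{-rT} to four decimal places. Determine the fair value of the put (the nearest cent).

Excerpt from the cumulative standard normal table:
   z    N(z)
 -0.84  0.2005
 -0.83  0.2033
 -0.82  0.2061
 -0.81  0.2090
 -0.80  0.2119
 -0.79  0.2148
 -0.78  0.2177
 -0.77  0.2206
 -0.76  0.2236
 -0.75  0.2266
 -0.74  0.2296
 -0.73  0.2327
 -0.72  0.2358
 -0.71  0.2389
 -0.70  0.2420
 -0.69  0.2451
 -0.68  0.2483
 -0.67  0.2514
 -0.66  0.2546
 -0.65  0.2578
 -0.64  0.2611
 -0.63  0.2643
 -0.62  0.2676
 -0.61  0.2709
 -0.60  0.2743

$5.55

σ√T = 0.26 × 0.7071 = 0.1838
ln(S/K) + (r + σ²/2)T = ln(220/200) + (0.076 + 0.26²/2)·0.5 = 0.0953 + 0.0549 = 0.1502
d₁ = 0.1502 / 0.1838 = 0.8170 → 0.82
d₂ = d₁ − σ√T = 0.8170 − 0.1838 = 0.6332 → 0.63
e^(−rT) = e^(−0.076·0.5) = 0.9627
N(−d₂) = N(-0.63) = 0.2643;  N(−d₁) = N(-0.82) = 0.2061
P = 200·0.9627·0.2643 − 220·0.2061 = 50.8883 − 45.3420 = 5.5463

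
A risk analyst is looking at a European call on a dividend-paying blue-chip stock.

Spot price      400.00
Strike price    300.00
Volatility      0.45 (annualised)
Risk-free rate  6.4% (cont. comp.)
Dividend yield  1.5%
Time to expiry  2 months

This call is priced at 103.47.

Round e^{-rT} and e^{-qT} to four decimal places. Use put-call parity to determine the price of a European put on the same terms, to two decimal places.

exp(−qT) = exp(−0.015·0.1667) = 0.9975;  exp(−rT) = exp(−0.064·0.1667) = 0.9894
Put-call parity: C − P = S·e^(−qT) − K·e^(−rT) = 400·0.9975 − 300·0.9894 = 399.0000 − 296.8200 = 102.1800
P = C − (C − P) = 103.47 − (102.1800) = 1.2900

1.29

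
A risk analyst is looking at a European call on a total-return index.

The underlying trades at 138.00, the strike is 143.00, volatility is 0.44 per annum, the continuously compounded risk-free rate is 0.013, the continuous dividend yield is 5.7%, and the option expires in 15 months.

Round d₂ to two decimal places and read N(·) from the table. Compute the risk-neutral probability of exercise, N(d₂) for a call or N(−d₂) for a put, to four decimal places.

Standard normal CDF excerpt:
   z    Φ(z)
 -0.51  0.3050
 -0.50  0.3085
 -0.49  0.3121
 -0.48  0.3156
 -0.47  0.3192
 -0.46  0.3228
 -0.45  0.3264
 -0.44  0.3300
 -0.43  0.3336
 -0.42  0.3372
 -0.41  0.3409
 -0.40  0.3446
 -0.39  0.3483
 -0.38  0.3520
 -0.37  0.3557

σ√T = 0.44 × 1.1180 = 0.4919
d₁ = [ln(138/143) + (0.013 − 0.057 + 0.44²/2)·1.25] / 0.4919 = [-0.0356 + 0.0660] / 0.4919 = 0.0618 ≈ 0.06
d₂ = d₁ − σ√T = 0.0618 − 0.4919 = -0.4301 ≈ -0.43
Pr(exercise) under Q = N(d₂) = 0.3336

0.3336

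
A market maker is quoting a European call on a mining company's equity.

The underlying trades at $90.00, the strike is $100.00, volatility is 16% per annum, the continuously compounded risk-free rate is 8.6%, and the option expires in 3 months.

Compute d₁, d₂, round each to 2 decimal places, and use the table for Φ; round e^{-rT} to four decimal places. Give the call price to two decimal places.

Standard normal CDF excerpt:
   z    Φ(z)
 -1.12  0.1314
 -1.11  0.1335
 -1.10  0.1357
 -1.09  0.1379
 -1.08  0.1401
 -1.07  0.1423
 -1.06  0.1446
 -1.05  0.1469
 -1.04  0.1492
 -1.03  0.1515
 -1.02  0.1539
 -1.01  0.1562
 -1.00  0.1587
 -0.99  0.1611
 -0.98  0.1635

$0.56

T = 0.25;  σ√T = 0.0800
ln(S/K) + (r + σ²/2)T = ln(90/100) + (0.086 + 0.16²/2)·0.25 = -0.1054 + 0.0247 = -0.0807
d₁ = -0.0807 / 0.0800 = -1.0083 ≈ -1.01
d₂ = d₁ − σ√T = -1.0083 − 0.0800 = -1.0883 ≈ -1.09
e^(−rT) = e^(−0.086·0.25) = 0.9787
C = 90·N(-1.01) − 100·0.9787·N(-1.09) = 90·0.1562 − 100·0.9787·0.1379 = 14.0580 − 13.4963 = 0.5617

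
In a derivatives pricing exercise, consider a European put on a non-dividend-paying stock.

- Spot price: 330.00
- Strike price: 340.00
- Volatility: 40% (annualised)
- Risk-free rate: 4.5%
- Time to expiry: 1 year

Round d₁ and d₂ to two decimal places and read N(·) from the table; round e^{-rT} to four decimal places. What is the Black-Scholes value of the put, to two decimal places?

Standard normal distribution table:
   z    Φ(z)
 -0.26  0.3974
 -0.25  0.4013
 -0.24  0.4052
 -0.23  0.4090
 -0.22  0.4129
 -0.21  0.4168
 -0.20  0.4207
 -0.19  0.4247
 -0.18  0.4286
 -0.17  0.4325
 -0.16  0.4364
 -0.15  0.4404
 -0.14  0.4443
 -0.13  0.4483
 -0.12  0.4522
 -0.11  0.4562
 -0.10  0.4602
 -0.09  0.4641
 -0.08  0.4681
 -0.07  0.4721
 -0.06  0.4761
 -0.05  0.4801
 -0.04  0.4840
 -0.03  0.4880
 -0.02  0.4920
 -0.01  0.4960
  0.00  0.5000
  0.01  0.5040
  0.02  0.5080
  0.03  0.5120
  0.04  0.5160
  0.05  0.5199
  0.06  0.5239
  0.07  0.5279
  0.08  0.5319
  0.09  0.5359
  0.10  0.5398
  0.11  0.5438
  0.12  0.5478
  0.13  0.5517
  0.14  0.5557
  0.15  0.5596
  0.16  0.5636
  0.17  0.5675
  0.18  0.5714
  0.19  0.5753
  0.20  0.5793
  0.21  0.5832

σ√T = 0.4 × 1.0000 = 0.4000
d₁ = [ln(330/340) + (0.045 + ½·0.4²)·1] / (σ√T) = (-0.0299 + 0.1250) / 0.4000 = 0.2379 ⇒ 0.24
d₂ = 0.2379 − 0.4000 = -0.1621 ⇒ -0.16
e^(−rT) = e^(−0.045·1) = 0.9560
N(−d₂) = N(0.16) = 0.5636;  N(−d₁) = N(-0.24) = 0.4052
P = 340·0.9560·0.5636 − 330·0.4052 = 183.1925 − 133.7160 = 49.4765

49.48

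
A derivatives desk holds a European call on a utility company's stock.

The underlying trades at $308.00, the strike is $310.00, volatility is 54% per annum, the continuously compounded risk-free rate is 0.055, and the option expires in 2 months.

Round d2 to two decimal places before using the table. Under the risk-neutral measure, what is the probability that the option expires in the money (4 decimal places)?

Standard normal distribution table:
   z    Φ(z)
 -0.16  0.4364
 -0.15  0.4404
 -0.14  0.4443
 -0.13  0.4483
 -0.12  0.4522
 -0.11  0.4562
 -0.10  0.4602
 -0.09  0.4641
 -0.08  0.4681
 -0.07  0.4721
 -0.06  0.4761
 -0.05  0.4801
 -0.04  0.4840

0.4602

σ√T = 0.54 × 0.4082 = 0.2205
d₁ = [ln(308/310) + (0.055 + 0.54²/2)·0.1667] / 0.2205 = [-0.0065 + 0.0335] / 0.2205 = 0.1224 → 0.12
d₂ = d₁ − σ√T = 0.1224 − 0.2205 = -0.0980 → -0.10
Risk-neutral Pr[S_T > K] = N(d₂) = N(-0.10) = 0.4602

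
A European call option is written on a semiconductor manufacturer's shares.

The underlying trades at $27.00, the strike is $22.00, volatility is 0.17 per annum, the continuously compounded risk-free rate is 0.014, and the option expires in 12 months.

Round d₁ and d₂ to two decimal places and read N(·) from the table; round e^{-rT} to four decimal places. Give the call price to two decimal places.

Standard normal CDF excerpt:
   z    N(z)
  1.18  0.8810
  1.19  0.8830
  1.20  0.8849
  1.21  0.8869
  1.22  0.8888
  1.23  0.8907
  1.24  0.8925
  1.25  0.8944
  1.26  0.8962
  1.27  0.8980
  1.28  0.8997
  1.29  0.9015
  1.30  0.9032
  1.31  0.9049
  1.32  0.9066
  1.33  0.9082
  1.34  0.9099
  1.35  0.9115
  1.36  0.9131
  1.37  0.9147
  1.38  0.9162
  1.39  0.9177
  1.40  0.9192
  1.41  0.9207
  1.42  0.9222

$5.50

σ√T = 0.17 × 1.0000 = 0.1700
d₁ = [ln(27/22) + (0.014 + 0.17²/2)·1] / 0.1700 = [0.2048 + 0.0285] / 0.1700 = 1.3720 which rounds to 1.37
d₂ = d₁ − σ√T = 1.3720 − 0.1700 = 1.2020 which rounds to 1.20
exp(−rT) = exp(−0.014·1) = 0.9861
N(d₁) = N(1.37) = 0.9147;  N(d₂) = N(1.20) = 0.8849
C = 27·0.9147 − 22·0.9861·0.8849 = 24.6969 − 19.1972 = 5.4997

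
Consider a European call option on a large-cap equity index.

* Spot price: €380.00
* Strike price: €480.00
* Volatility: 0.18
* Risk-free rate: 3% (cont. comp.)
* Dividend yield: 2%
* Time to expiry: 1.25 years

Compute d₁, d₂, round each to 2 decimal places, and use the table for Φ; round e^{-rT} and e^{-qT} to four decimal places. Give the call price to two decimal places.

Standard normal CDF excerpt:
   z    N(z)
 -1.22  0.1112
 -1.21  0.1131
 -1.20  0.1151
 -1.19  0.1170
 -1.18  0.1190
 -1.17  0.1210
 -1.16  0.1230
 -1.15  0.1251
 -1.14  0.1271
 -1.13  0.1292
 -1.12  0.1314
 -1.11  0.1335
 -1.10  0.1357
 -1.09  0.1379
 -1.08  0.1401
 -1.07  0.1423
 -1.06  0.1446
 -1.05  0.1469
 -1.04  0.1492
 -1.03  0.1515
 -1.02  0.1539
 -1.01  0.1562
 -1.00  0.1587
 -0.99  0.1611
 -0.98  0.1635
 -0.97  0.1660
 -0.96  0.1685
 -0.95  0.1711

€5.60

T = 1.25;  σ√T = 0.2012
d₁ = [ln(380/480) + (0.03 − 0.02 + 0.18²/2)·1.25] / 0.2012 = [-0.2336 + 0.0327] / 0.2012 = -0.9981 → -1.00
d₂ = d₁ − σ√T = -0.9981 − 0.2012 = -1.1994 → -1.20
exp(−qT) = exp(−0.02·1.25) = 0.9753;  exp(−rT) = exp(−0.03·1.25) = 0.9632
N(d₁) = N(-1.00) = 0.1587;  N(d₂) = N(-1.20) = 0.1151
C = 380·0.9753·0.1587 − 480·0.9632·0.1151 = 58.8164 − 53.2149 = 5.6016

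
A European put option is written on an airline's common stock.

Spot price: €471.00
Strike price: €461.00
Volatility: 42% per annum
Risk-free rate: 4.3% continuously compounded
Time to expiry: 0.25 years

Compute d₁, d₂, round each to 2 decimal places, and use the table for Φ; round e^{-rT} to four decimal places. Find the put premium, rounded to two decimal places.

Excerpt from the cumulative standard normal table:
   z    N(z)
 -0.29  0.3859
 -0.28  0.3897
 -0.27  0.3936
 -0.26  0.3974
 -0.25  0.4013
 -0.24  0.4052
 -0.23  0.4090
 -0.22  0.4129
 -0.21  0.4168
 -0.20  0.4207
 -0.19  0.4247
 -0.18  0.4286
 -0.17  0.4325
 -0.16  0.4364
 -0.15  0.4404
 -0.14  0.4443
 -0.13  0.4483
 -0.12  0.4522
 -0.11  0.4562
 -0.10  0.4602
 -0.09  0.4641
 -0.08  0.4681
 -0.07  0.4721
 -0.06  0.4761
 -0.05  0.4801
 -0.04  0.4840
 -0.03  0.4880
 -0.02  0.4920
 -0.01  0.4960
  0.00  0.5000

€31.78

T = 0.25;  σ√T = 0.2100
d₁ = [ln(471/461) + (0.043 + ½·0.42²)·0.25] / (σ√T) = (0.0215 + 0.0328) / 0.2100 = 0.2584 which rounds to 0.26
d₂ = 0.2584 − 0.2100 = 0.0484 which rounds to 0.05
exp(−rT) = exp(−0.043·0.25) = 0.9893
N(−d₂) = N(-0.05) = 0.4801;  N(−d₁) = N(-0.26) = 0.3974
P = 461·0.9893·0.4801 − 471·0.3974 = 218.9579 − 187.1754 = 31.7825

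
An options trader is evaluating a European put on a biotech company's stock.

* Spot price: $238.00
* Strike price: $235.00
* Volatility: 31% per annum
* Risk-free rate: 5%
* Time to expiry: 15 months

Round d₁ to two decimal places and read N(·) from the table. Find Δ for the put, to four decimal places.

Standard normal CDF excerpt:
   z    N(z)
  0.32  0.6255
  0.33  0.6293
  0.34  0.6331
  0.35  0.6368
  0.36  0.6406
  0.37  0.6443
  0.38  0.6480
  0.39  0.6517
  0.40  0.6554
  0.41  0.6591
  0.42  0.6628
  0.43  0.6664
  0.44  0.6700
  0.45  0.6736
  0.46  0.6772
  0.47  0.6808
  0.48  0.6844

σ√T = 0.31 × 1.1180 = 0.3466
ln(S/K) + (r + σ²/2)T = ln(238/235) + (0.05 + 0.31²/2)·1.25 = 0.0127 + 0.1226 = 0.1352
d₁ = 0.1352 / 0.3466 = 0.3902 ⇒ 0.39
N(d₁) = N(0.39) = 0.6517
Δ_put = N(d₁) − 1 = 0.6517 − 1 = -0.3483

-0.3483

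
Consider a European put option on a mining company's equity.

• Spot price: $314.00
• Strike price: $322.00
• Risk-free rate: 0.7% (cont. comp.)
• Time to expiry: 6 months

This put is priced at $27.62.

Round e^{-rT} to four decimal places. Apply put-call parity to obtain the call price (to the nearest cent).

$20.75

exp(−rT) = exp(−0.007·0.5) = 0.9965
Put-call parity: C − P = S − K·e^(−rT) = 314 − 322·0.9965 = 314 − 320.8730 = -6.8730
C = P + (C − P) = 27.62 + (-6.8730) = 20.7470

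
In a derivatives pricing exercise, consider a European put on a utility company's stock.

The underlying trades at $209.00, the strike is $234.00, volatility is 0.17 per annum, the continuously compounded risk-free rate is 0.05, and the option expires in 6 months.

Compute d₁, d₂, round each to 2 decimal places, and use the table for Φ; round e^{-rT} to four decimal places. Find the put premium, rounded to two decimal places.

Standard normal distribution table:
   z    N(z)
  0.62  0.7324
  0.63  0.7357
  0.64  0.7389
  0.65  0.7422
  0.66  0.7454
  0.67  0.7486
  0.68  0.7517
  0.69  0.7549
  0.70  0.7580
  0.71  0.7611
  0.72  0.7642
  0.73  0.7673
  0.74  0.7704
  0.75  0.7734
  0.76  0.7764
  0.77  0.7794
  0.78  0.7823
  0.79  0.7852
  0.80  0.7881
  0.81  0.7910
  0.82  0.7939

$22.74

σ√T = 0.17·√0.5 = 0.1202
d₁ = [ln(209/234) + (0.05 + ½·0.17²)·0.5] / (σ√T) = (-0.1130 + 0.0322) / 0.1202 = -0.6719 → -0.67
d₂ = -0.6719 − 0.1202 = -0.7921 → -0.79
e^(−rT) = e^(−0.05·0.5) = 0.9753
N(−d₂) = N(0.79) = 0.7852;  N(−d₁) = N(0.67) = 0.7486
P = 234·0.9753·0.7852 − 209·0.7486 = 179.1985 − 156.4574 = 22.7411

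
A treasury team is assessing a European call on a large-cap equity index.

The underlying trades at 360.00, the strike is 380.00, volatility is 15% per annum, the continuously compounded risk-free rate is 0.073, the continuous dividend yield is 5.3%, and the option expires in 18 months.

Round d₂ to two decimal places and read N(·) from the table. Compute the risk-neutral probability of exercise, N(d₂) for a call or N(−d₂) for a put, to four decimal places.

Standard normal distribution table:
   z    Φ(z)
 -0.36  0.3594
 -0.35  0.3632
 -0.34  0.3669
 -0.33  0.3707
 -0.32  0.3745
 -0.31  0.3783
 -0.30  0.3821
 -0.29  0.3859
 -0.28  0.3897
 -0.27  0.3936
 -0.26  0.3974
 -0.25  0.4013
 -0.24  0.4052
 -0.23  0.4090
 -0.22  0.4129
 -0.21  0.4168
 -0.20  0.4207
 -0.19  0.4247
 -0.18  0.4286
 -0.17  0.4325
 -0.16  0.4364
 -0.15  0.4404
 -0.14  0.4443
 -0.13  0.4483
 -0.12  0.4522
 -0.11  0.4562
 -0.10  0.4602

0.4129

σ√T = 0.15·√1.5 = 0.1837
d₁ = [ln(360/380) + (0.073 − 0.053 + 0.15²/2)·1.5] / 0.1837 = [-0.0541 + 0.0469] / 0.1837 = -0.0391 ⇒ -0.04
d₂ = d₁ − σ√T = -0.0391 − 0.1837 = -0.2229 ⇒ -0.22
Pr(exercise) under Q = N(d₂) = 0.4129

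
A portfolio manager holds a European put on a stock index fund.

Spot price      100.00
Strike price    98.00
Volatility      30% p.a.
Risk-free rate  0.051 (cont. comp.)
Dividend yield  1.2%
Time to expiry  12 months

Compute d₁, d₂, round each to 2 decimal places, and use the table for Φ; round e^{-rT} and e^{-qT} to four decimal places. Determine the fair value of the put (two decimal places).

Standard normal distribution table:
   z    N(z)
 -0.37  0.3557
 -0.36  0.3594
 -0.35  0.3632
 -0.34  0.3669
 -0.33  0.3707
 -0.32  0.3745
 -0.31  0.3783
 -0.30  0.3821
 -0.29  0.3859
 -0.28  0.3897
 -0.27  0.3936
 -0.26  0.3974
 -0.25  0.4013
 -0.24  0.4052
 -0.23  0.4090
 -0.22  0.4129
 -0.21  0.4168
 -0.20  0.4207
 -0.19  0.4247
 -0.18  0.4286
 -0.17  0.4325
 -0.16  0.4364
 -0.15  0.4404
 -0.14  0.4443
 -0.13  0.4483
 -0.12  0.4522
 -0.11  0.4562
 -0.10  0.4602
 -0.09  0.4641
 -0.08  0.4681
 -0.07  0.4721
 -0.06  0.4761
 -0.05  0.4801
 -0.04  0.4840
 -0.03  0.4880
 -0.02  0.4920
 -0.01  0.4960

8.82

σ√T = 0.3 × 1.0000 = 0.3000
d₁ = [ln(100/98) + (0.051 − 0.012 + ½·0.3²)·1] / (σ√T) = (0.0202 + 0.0840) / 0.3000 = 0.3473 → 0.35
d₂ = 0.3473 − 0.3000 = 0.0473 → 0.05
exp(−qT) = exp(−0.012·1) = 0.9881;  exp(−rT) = exp(−0.051·1) = 0.9503
N(−d₂) = N(-0.05) = 0.4801;  N(−d₁) = N(-0.35) = 0.3632
P = 98·0.9503·0.4801 − 100·0.9881·0.3632 = 44.7114 − 35.8878 = 8.8236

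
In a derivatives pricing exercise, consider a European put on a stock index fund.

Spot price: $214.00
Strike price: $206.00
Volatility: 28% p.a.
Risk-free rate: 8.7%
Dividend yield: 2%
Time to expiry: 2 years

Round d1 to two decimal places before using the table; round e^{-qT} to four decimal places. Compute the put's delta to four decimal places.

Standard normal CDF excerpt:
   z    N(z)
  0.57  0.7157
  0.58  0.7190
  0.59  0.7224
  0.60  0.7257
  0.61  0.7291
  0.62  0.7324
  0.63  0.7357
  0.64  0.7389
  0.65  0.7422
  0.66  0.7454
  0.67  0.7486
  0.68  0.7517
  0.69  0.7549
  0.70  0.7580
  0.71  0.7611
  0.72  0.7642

-0.2539

T = 2;  σ√T = 0.3960
d₁ = [ln(214/206) + (0.087 − 0.02 + ½·0.28²)·2] / (σ√T) = (0.0381 + 0.2124) / 0.3960 = 0.6326 ⇒ 0.63
N(d₁) = N(0.63) = 0.7357
Δ_put = exp(−qT)·(N(d₁) − 1) = 0.9608·(0.7357 − 1) = -0.2539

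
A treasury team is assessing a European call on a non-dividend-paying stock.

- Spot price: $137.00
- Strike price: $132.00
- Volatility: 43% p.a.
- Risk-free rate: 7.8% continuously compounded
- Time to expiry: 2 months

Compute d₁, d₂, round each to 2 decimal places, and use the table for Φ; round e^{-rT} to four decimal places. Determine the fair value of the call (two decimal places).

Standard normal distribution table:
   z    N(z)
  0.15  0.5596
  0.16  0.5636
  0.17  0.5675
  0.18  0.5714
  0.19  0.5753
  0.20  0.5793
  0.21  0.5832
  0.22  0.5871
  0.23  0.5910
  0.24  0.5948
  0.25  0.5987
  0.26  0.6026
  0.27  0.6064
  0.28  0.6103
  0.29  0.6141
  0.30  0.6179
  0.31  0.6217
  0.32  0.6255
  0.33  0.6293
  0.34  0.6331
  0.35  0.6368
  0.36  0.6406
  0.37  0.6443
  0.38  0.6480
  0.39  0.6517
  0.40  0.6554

$12.79

σ√T = 0.43 × 0.4082 = 0.1755
d₁ = [ln(137/132) + (0.078 + 0.43²/2)·0.1667] / 0.1755 = [0.0372 + 0.0284] / 0.1755 = 0.3736 ⇒ 0.37
d₂ = d₁ − σ√T = 0.3736 − 0.1755 = 0.1981 ⇒ 0.20
e^(−rT) = e^(−0.078·0.1667) = 0.9871
N(d₁) = N(0.37) = 0.6443;  N(d₂) = N(0.20) = 0.5793
C = 137·0.6443 − 132·0.9871·0.5793 = 88.2691 − 75.4812 = 12.7879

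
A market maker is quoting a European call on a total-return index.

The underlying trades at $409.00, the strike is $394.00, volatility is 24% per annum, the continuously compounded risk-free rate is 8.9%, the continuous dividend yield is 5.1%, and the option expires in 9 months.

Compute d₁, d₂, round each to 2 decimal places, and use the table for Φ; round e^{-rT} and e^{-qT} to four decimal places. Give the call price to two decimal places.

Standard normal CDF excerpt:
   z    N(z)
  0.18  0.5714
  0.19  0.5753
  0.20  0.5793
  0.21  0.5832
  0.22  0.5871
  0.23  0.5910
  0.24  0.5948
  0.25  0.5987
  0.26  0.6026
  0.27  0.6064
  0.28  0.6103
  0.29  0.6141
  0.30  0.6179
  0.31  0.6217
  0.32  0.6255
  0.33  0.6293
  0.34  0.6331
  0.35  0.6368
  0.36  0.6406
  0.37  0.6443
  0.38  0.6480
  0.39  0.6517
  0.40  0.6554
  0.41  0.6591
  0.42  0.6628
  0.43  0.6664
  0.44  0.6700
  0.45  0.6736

$45.98

σ√T = 0.24·√0.75 = 0.2078
d₁ = [ln(409/394) + (0.089 − 0.051 + ½·0.24²)·0.75] / (σ√T) = (0.0374 + 0.0501) / 0.2078 = 0.4208 ≈ 0.42
d₂ = 0.4208 − 0.2078 = 0.2130 ≈ 0.21
e^(−qT) = e^(−0.051·0.75) = 0.9625;  e^(−rT) = e^(−0.089·0.75) = 0.9354
N(d₁) = N(0.42) = 0.6628;  N(d₂) = N(0.21) = 0.5832
C = 409·0.9625·0.6628 − 394·0.9354·0.5832 = 260.9195 − 214.9370 = 45.9825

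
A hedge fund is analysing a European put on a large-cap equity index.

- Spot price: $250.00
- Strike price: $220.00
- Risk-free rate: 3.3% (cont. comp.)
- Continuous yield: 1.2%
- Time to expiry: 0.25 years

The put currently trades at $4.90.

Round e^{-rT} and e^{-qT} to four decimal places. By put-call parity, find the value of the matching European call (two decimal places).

$35.95

e^(−qT) = e^(−0.012·0.25) = 0.9970;  e^(−rT) = e^(−0.033·0.25) = 0.9918
Put-call parity: C − P = S·e^(−qT) − K·e^(−rT) = 250·0.9970 − 220·0.9918 = 249.2500 − 218.1960 = 31.0540
C = P + (C − P) = 4.90 + (31.0540) = 35.9540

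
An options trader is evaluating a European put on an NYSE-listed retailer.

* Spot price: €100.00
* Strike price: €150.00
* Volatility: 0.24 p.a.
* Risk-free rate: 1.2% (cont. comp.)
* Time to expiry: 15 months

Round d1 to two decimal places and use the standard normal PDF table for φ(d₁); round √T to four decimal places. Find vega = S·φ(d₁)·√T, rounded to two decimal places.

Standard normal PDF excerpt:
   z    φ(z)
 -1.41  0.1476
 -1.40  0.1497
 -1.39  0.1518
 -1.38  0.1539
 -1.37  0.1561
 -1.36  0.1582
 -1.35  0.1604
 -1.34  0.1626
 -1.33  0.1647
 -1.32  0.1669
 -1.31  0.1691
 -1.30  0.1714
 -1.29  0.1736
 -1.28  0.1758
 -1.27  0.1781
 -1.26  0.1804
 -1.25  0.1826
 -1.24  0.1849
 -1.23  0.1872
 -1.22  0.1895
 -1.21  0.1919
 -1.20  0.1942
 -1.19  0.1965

T = 1.25;  σ√T = 0.2683
ln(S/K) + (r + σ²/2)T = ln(100/150) + (0.012 + 0.24²/2)·1.25 = -0.4055 + 0.0510 = -0.3545
d₁ = -0.3545 / 0.2683 = -1.3210 ≈ -1.32
√T = √1.25 = 1.1180
φ(d₁) = φ(-1.32) = 0.1669
vega = S·φ(d₁)·√T = 100·0.1669·1.1180 = 18.6594

18.66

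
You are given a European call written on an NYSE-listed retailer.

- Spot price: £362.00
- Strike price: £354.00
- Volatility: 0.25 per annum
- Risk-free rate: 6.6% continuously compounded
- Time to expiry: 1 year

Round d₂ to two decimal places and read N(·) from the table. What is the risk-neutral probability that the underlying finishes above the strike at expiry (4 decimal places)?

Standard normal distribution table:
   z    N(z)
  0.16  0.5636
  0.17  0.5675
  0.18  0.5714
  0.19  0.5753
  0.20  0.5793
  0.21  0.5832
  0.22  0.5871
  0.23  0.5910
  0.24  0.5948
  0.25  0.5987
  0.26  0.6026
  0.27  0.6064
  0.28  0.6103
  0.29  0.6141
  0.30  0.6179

σ√T = 0.25·√1 = 0.2500
d₁ = [ln(362/354) + (0.066 + 0.25²/2)·1] / 0.2500 = [0.0223 + 0.0973] / 0.2500 = 0.4784 ≈ 0.48
d₂ = d₁ − σ√T = 0.4784 − 0.2500 = 0.2284 ≈ 0.23
Risk-neutral Pr[S_T > K] = N(d₂) = N(0.23) = 0.5910

0.5910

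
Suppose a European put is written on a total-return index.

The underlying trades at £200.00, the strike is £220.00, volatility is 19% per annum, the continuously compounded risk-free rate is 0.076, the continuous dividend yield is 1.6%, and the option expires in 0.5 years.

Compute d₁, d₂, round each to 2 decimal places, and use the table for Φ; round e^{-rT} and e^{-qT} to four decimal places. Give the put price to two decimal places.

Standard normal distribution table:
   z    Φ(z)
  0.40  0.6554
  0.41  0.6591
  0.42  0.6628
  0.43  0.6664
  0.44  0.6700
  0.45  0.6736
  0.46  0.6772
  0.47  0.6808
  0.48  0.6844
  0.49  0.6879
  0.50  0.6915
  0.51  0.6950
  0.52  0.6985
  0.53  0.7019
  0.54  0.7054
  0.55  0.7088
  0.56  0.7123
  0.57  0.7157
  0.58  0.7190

T = 0.5;  σ√T = 0.1344
ln(S/K) + (r − q + σ²/2)T = ln(200/220) + (0.076 − 0.016 + 0.19²/2)·0.5 = -0.0953 + 0.0390 = -0.0563
d₁ = -0.0563 / 0.1344 = -0.4189 ≈ -0.42
d₂ = d₁ − σ√T = -0.4189 − 0.1344 = -0.5533 ≈ -0.55
e^(−qT) = e^(−0.016·0.5) = 0.9920;  e^(−rT) = e^(−0.076·0.5) = 0.9627
N(−d₂) = N(0.55) = 0.7088;  N(−d₁) = N(0.42) = 0.6628
P = 220·0.9627·0.7088 − 200·0.9920·0.6628 = 150.1196 − 131.4995 = 18.6201

£18.62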